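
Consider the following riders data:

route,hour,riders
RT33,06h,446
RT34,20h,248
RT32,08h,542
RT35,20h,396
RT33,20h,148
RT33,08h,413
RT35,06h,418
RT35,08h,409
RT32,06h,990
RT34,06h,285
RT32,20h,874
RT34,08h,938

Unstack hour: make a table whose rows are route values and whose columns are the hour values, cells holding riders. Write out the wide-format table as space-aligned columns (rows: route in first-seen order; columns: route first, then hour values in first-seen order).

route  06h  20h  08h
RT33   446  148  413
RT34   285  248  938
RT32   990  874  542
RT35   418  396  409

Columns: route plus the 3 distinct hour values (06h, 20h, 08h).
For example, row RT33 column 06h takes riders=446 from the long row (RT33, 06h).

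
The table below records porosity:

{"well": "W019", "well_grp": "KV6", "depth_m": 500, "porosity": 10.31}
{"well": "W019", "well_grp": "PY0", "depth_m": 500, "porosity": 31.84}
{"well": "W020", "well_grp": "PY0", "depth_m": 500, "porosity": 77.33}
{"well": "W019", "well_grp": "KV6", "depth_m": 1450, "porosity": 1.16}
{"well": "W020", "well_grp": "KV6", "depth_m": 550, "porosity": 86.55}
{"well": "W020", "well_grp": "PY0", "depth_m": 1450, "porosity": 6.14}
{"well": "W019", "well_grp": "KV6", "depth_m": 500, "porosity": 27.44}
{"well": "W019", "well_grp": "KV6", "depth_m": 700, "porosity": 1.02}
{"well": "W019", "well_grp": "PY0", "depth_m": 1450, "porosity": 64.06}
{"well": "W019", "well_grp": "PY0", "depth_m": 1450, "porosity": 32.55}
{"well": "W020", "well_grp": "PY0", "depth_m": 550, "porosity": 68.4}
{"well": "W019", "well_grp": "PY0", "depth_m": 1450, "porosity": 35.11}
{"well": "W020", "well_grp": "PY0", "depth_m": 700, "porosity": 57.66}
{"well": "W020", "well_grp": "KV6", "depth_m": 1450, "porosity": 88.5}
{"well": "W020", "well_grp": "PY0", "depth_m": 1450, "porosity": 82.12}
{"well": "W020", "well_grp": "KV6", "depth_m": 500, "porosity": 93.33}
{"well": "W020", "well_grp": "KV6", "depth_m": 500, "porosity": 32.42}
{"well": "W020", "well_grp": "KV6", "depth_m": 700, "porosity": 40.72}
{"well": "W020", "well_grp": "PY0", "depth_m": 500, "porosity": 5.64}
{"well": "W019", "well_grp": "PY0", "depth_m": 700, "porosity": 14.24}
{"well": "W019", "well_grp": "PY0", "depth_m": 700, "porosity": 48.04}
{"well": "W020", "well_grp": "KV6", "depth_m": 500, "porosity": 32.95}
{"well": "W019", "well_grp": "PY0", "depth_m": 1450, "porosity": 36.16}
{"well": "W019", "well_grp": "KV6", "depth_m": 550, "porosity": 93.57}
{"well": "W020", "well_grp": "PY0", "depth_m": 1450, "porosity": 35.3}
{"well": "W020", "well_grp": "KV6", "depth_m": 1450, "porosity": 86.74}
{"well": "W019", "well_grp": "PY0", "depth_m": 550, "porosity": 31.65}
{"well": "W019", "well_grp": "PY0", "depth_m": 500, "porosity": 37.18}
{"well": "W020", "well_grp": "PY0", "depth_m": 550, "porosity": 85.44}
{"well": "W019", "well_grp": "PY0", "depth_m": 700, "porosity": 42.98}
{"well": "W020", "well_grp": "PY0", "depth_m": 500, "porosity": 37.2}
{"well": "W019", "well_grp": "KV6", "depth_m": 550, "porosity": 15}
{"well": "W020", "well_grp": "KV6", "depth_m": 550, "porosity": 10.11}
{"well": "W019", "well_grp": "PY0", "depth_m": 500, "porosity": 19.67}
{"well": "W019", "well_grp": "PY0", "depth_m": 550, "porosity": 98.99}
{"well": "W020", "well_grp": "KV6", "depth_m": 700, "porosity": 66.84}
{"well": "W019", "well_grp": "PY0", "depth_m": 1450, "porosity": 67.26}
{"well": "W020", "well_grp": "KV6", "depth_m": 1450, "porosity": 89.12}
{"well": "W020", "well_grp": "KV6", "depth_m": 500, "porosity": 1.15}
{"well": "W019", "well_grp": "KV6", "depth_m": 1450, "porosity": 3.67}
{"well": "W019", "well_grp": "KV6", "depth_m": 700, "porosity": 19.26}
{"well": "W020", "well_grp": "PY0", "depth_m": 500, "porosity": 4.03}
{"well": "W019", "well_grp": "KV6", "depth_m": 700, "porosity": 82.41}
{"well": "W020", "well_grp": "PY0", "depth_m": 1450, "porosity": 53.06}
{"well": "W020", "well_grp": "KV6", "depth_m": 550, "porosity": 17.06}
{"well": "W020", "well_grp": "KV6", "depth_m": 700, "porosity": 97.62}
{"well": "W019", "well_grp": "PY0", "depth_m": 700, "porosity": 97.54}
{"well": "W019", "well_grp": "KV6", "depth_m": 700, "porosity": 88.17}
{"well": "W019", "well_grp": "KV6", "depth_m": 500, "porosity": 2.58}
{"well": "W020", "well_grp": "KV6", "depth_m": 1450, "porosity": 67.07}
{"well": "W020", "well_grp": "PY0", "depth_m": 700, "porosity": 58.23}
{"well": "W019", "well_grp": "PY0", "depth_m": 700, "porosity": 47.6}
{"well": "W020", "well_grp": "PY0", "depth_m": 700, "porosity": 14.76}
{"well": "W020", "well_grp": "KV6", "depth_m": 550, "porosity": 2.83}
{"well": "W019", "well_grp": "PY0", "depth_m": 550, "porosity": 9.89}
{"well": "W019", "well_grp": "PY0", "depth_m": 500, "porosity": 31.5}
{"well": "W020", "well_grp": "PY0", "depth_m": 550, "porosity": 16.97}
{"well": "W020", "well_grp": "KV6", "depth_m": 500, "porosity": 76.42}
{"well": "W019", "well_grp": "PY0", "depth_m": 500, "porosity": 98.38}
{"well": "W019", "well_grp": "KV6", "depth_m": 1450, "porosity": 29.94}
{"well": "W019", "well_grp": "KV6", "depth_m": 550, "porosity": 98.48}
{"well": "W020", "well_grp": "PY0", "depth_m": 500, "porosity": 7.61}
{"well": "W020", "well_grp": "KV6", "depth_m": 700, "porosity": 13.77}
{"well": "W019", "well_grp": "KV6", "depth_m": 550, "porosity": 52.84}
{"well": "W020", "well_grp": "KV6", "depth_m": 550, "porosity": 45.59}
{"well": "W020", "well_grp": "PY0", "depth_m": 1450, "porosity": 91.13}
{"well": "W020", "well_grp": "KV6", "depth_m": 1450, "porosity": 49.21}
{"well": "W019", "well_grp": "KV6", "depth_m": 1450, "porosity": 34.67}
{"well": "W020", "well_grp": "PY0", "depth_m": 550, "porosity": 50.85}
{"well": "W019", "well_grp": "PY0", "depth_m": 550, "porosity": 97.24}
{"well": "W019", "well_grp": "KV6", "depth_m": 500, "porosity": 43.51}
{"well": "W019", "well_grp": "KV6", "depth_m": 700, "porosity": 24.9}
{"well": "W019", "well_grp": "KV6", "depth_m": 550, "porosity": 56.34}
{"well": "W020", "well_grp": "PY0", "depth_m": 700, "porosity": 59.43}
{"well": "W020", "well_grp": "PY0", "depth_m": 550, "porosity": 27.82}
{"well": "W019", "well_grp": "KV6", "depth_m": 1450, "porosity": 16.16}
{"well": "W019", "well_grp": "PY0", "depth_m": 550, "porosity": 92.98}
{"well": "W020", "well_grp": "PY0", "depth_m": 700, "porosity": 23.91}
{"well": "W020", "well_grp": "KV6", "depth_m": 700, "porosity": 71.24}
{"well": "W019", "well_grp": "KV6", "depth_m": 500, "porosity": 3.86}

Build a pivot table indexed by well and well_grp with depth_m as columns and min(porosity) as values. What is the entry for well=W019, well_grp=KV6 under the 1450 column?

1.16

Rows with well=W019, well_grp=KV6 and depth_m=1450: porosity values are 1.16, 3.67, 29.94, 34.67, 16.16.
min(1.16, 3.67, 29.94, 34.67, 16.16) = 1.16.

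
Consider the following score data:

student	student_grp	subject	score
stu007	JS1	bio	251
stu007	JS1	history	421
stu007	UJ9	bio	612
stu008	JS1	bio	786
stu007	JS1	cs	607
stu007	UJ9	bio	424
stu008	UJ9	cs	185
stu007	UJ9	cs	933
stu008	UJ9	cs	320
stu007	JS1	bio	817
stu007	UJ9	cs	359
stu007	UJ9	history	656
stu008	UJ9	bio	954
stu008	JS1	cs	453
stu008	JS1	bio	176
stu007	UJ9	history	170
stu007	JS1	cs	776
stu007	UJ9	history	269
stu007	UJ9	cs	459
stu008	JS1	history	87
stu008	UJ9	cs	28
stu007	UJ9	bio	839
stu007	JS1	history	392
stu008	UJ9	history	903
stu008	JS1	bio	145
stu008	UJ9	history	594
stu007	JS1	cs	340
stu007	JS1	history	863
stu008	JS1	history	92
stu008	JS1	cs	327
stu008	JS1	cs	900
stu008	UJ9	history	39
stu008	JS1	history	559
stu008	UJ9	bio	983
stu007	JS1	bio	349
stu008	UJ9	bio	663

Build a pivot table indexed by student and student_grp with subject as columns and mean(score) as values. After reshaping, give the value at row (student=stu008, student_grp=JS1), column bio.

369

Rows with student=stu008, student_grp=JS1 and subject=bio: score values are 786, 176, 145.
(786 + 176 + 145) / 3 = 369.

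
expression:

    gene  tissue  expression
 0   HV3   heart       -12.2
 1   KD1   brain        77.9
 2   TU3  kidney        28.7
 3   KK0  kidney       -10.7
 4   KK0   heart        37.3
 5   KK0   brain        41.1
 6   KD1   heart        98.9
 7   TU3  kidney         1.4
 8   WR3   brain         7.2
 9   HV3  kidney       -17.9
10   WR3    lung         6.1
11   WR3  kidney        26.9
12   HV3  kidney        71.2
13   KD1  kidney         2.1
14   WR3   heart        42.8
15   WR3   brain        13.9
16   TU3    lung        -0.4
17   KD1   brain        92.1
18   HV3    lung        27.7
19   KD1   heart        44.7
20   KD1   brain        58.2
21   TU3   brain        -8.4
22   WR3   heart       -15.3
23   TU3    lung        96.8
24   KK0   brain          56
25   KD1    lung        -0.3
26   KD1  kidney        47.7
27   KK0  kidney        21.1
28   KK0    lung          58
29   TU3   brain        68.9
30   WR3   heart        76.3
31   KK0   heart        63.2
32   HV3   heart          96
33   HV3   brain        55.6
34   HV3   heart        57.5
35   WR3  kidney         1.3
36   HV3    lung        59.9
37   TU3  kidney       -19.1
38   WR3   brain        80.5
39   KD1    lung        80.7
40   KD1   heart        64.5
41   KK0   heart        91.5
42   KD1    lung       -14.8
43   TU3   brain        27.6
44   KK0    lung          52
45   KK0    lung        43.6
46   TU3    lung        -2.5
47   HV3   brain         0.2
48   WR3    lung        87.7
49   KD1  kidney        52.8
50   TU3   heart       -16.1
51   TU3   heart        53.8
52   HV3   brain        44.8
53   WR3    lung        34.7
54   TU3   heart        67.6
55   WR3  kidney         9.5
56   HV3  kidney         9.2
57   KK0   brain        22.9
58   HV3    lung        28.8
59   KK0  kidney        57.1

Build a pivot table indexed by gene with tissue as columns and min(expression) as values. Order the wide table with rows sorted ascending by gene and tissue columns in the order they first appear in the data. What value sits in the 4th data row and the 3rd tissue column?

With rows sorted ascending by gene, row 4 is gene=TU3. tissue columns in first-appearance order: heart, brain, kidney, lung; column 3 is kidney.
Long rows with gene=TU3, tissue=kidney: min(28.7, 1.4, -19.1) = -19.1.

-19.1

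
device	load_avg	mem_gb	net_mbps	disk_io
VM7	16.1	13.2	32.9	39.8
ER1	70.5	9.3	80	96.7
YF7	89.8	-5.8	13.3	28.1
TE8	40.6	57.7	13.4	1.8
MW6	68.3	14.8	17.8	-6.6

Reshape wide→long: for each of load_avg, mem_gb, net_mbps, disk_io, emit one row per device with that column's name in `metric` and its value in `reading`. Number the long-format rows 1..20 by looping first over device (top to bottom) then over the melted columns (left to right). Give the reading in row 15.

13.4

20 rows total (5 × 4). Row 15: index ⌊(15-1)/4⌋ = 3 into device → TE8; (15-1) mod 4 = 2 into the melted columns → net_mbps.
So row 15 is (TE8, net_mbps, 13.4); reading = 13.4.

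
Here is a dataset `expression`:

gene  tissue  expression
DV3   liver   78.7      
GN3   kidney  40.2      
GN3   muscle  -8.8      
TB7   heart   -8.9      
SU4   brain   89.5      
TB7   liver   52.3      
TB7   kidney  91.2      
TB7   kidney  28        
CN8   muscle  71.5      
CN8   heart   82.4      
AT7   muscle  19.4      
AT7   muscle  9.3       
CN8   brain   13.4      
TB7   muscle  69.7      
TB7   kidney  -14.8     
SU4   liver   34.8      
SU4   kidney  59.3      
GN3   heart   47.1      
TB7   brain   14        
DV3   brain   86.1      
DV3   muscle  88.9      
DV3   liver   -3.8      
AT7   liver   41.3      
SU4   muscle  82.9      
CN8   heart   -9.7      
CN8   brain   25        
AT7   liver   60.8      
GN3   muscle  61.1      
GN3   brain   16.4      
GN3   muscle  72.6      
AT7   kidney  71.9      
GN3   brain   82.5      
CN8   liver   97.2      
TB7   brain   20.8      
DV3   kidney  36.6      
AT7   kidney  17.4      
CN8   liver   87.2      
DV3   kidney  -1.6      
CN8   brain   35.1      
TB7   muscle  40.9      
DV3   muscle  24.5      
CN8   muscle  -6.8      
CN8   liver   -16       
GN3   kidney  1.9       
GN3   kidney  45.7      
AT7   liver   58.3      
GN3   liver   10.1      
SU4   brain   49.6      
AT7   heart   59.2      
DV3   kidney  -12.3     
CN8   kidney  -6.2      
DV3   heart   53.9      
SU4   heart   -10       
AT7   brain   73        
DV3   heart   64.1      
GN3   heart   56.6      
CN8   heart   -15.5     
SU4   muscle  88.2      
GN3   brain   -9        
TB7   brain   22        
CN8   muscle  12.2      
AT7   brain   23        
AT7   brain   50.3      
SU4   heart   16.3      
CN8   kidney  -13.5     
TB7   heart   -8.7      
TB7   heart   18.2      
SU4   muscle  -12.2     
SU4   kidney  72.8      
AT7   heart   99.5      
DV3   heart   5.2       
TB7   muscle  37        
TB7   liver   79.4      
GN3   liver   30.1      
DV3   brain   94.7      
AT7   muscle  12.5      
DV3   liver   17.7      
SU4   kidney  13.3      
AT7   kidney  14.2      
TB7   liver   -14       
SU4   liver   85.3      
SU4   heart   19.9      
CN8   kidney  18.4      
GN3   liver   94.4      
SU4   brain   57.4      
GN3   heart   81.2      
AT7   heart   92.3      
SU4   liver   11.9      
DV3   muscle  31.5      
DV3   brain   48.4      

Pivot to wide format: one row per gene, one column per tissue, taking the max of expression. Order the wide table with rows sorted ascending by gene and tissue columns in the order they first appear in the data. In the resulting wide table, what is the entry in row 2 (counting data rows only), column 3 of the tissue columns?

With rows sorted ascending by gene, row 2 is gene=CN8. tissue columns in first-appearance order: liver, kidney, muscle, heart, brain; column 3 is muscle.
Long rows with gene=CN8, tissue=muscle: max(71.5, -6.8, 12.2) = 71.5.

71.5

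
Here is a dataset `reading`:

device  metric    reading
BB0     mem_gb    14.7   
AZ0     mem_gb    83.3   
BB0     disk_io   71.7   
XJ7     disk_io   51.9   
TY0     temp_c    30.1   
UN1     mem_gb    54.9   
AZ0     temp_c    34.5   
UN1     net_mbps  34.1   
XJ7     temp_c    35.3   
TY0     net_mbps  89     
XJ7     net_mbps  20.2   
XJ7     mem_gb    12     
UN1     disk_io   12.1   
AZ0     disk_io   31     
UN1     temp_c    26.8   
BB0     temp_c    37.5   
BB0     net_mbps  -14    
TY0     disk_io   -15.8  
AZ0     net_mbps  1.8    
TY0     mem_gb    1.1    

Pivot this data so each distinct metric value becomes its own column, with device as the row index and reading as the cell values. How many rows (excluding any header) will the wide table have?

5

5 distinct device values → 5 rows.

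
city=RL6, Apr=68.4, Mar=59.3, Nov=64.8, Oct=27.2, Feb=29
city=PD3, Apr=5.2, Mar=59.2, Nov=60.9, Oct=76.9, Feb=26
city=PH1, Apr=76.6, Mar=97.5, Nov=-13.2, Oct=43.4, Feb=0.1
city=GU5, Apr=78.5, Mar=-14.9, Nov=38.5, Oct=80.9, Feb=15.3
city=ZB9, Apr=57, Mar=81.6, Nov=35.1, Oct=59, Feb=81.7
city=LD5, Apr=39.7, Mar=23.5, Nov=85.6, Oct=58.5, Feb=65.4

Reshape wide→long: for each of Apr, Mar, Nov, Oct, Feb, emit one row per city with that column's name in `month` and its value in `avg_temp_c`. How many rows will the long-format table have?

6 city values × 5 melted columns = 30 rows.

30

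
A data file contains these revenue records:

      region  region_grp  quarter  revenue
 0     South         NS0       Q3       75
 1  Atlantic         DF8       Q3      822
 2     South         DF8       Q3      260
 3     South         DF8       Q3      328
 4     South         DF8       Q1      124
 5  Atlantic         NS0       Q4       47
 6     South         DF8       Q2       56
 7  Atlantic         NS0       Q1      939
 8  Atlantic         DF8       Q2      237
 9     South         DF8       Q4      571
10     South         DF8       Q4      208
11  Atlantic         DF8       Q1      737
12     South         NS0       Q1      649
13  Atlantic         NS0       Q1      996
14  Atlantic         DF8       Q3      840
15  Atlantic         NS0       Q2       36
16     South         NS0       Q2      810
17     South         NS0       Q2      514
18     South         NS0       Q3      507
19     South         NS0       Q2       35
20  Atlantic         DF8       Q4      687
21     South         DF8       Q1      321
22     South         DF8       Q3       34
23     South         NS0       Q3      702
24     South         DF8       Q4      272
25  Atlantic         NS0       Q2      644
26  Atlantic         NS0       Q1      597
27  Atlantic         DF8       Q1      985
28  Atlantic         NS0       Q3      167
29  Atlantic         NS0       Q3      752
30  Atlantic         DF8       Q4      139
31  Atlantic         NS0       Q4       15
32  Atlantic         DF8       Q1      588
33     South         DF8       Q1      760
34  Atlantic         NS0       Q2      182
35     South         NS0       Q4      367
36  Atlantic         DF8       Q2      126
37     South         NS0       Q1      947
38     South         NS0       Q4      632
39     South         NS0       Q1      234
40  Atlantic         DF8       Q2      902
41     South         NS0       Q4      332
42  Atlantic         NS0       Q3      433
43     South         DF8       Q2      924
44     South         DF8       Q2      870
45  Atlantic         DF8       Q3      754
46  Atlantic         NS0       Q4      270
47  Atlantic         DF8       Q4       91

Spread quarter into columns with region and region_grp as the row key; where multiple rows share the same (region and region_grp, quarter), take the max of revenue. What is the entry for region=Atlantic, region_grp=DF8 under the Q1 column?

985

Rows with region=Atlantic, region_grp=DF8 and quarter=Q1: revenue values are 737, 985, 588.
max(737, 985, 588) = 985.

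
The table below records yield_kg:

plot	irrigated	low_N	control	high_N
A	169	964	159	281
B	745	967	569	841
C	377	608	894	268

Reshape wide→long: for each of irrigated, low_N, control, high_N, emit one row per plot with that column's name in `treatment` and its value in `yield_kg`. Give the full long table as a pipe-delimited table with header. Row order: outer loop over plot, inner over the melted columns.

| plot | treatment | yield_kg |
| A | irrigated | 169 |
| A | low_N | 964 |
| A | control | 159 |
| A | high_N | 281 |
| B | irrigated | 745 |
| B | low_N | 967 |
| B | control | 569 |
| B | high_N | 841 |
| C | irrigated | 377 |
| C | low_N | 608 |
| C | control | 894 |
| C | high_N | 268 |

Each (plot, column) pair becomes one row: 3 × 4 = 12 rows.
For example, (A, irrigated) → yield_kg=169.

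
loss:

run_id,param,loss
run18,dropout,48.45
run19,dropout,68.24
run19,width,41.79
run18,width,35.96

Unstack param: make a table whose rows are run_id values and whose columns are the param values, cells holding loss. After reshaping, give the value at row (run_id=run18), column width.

Wide layout: rows indexed by run_id, columns are the 2 distinct param values (dropout, width).
Cell (run_id=run18, param=width) draws from the long row where run_id=run18 and param=width, which has loss=35.96.

35.96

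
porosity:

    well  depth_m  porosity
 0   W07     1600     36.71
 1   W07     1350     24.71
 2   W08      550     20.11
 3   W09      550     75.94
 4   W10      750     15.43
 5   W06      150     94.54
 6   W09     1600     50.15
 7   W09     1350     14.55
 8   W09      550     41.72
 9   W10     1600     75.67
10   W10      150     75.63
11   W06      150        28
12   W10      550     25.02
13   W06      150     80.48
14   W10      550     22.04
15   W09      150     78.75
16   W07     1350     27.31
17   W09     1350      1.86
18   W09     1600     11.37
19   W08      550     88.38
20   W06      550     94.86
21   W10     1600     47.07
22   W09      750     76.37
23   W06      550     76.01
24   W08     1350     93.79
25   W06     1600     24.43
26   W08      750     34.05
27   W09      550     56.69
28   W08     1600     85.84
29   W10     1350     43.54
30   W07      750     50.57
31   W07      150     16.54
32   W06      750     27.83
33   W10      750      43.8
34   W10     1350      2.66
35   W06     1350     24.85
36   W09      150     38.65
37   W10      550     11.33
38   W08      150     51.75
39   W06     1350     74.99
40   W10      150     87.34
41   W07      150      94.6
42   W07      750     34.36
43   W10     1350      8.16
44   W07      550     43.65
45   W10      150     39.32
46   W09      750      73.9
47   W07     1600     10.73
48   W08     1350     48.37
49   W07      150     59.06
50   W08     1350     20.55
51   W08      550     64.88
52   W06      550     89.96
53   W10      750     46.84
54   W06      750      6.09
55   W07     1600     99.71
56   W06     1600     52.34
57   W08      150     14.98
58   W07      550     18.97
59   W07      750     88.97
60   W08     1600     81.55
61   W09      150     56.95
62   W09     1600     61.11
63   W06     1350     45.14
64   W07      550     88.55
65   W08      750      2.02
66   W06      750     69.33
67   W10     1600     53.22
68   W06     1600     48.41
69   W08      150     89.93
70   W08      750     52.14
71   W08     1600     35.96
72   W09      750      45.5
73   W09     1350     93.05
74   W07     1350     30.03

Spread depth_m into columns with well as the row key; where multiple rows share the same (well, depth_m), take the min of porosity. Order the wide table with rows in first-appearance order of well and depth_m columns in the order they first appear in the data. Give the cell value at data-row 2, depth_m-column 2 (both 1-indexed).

With rows in first-appearance order of well, row 2 is well=W08. depth_m columns in first-appearance order: 1600, 1350, 550, 750, 150; column 2 is 1350.
Long rows with well=W08, depth_m=1350: min(93.79, 48.37, 20.55) = 20.55.

20.55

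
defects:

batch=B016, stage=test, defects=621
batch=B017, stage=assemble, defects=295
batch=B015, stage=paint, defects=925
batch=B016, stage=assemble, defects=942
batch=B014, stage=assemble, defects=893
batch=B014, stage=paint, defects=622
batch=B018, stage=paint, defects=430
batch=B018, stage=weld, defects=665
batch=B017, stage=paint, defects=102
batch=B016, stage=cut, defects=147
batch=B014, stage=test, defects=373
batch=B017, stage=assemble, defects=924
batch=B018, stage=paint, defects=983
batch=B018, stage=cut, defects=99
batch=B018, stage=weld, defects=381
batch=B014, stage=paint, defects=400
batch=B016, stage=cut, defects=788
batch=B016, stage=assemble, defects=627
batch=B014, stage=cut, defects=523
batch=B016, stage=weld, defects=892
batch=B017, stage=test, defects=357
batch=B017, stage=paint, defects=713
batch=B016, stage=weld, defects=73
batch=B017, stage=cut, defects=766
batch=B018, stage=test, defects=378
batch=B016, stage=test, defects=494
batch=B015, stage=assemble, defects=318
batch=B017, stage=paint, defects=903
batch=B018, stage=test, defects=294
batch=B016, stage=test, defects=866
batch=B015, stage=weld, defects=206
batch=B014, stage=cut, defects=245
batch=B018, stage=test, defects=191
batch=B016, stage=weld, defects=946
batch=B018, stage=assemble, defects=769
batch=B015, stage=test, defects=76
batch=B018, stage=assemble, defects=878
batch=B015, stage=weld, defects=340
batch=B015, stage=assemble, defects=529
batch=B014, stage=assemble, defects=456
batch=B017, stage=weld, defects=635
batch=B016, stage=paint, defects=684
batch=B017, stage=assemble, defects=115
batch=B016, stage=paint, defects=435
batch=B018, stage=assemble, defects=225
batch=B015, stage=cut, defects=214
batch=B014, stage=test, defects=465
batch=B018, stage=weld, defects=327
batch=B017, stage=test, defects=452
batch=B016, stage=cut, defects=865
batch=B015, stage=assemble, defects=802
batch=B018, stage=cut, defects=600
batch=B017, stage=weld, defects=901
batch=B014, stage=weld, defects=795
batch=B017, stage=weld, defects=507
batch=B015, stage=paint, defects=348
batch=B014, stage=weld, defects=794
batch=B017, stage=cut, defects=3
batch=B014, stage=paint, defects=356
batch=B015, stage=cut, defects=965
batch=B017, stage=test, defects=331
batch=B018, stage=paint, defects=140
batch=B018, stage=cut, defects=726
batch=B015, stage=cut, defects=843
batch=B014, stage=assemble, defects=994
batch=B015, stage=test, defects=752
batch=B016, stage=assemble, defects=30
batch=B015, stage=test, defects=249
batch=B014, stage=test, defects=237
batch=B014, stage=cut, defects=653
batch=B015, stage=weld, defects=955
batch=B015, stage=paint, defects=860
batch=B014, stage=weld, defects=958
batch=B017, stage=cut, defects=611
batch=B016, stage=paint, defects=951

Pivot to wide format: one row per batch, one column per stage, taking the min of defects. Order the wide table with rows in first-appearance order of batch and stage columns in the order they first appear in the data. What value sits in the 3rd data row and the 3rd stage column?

With rows in first-appearance order of batch, row 3 is batch=B015. stage columns in first-appearance order: test, assemble, paint, weld, cut; column 3 is paint.
Long rows with batch=B015, stage=paint: min(925, 348, 860) = 348.

348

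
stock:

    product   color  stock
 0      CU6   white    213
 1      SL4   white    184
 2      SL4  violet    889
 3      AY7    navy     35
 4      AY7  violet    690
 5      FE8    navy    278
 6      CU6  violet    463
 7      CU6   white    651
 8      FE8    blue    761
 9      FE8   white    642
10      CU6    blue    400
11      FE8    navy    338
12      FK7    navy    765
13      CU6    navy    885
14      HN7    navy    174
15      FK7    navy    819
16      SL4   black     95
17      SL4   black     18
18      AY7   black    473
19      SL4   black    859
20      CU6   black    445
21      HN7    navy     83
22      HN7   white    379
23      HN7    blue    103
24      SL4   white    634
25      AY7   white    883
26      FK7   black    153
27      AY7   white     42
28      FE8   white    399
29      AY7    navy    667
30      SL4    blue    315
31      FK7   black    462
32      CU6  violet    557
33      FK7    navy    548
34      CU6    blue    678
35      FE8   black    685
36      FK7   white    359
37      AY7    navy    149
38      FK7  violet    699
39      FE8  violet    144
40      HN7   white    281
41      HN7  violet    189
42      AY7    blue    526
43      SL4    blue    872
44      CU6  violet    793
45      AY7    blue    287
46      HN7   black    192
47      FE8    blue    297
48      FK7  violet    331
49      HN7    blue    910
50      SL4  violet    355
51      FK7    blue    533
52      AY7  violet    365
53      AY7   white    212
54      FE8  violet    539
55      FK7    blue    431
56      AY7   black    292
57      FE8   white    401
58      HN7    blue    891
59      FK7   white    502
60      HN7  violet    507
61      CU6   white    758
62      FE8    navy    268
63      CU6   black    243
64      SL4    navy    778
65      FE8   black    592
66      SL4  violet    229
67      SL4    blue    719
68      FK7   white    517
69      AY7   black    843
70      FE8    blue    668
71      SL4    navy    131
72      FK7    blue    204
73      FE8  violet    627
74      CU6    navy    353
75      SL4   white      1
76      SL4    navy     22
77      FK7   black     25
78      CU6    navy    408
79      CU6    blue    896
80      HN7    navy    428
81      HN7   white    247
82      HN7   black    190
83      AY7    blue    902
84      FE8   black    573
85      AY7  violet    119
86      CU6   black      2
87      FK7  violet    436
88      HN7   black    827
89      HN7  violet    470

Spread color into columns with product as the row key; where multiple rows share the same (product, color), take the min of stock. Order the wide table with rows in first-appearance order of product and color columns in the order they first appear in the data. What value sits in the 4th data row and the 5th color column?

With rows in first-appearance order of product, row 4 is product=FE8. color columns in first-appearance order: white, violet, navy, blue, black; column 5 is black.
Long rows with product=FE8, color=black: min(685, 592, 573) = 573.

573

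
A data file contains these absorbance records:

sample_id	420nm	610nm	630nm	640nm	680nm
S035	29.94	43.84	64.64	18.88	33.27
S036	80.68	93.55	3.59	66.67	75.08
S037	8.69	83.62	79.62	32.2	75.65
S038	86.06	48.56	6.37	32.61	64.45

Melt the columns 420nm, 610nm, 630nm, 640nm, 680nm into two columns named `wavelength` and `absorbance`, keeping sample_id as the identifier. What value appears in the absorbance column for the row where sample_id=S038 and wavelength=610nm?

48.56

Unpivoting turns each (sample_id, wide-column) pair into one long row.
The wide cell at row S038, column 610nm holds 48.56, so the long row (S038, 610nm) has absorbance=48.56.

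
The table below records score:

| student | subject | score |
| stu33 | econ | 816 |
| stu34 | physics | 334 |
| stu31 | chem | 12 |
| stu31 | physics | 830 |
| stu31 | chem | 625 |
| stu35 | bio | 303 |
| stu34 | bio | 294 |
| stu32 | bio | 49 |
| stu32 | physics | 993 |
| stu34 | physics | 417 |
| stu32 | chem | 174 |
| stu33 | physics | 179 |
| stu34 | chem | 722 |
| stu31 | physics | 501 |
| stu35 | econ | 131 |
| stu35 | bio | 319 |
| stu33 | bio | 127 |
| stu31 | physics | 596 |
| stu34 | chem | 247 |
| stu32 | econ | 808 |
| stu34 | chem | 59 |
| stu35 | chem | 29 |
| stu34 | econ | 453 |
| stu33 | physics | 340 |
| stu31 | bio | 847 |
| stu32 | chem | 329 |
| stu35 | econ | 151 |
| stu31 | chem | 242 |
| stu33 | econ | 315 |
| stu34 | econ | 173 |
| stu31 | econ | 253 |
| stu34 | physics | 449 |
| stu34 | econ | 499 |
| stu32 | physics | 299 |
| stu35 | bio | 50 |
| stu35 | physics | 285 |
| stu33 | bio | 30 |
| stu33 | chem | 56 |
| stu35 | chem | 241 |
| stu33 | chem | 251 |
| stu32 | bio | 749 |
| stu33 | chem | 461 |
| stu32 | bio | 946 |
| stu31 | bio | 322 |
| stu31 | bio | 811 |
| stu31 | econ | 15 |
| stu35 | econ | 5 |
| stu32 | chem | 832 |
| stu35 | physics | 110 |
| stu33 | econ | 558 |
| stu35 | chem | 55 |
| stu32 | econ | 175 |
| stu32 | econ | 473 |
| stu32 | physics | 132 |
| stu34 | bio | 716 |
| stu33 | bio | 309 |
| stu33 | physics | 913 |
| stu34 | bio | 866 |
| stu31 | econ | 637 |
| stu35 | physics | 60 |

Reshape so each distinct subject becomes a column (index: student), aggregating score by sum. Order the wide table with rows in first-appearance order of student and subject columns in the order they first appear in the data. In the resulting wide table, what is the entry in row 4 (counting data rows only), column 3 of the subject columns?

With rows in first-appearance order of student, row 4 is student=stu35. subject columns in first-appearance order: econ, physics, chem, bio; column 3 is chem.
Long rows with student=stu35, subject=chem: 29 + 241 + 55 = 325.

325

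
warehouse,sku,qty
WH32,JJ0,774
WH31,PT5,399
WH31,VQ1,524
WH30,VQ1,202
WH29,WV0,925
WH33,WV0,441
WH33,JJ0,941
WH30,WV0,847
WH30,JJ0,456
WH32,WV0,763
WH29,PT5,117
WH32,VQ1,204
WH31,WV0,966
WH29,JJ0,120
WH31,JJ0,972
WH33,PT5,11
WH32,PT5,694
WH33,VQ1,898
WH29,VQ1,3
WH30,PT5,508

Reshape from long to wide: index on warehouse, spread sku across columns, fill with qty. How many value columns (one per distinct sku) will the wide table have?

4

4 distinct sku values: JJ0, WV0, PT5, VQ1.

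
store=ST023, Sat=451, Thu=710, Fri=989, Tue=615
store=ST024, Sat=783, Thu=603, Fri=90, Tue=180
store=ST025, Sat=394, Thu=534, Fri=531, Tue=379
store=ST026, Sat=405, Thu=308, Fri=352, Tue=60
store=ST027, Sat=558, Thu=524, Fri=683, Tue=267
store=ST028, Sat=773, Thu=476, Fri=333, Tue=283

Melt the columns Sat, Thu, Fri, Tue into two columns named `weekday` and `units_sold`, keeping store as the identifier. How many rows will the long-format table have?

6 store values × 4 melted columns = 24 rows.

24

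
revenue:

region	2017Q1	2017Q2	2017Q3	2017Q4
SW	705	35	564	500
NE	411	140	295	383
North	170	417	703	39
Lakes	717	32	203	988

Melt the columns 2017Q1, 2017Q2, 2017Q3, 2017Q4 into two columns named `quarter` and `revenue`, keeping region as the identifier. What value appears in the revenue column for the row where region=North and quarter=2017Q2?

Unpivoting turns each (region, wide-column) pair into one long row.
The wide cell at row North, column 2017Q2 holds 417, so the long row (North, 2017Q2) has revenue=417.

417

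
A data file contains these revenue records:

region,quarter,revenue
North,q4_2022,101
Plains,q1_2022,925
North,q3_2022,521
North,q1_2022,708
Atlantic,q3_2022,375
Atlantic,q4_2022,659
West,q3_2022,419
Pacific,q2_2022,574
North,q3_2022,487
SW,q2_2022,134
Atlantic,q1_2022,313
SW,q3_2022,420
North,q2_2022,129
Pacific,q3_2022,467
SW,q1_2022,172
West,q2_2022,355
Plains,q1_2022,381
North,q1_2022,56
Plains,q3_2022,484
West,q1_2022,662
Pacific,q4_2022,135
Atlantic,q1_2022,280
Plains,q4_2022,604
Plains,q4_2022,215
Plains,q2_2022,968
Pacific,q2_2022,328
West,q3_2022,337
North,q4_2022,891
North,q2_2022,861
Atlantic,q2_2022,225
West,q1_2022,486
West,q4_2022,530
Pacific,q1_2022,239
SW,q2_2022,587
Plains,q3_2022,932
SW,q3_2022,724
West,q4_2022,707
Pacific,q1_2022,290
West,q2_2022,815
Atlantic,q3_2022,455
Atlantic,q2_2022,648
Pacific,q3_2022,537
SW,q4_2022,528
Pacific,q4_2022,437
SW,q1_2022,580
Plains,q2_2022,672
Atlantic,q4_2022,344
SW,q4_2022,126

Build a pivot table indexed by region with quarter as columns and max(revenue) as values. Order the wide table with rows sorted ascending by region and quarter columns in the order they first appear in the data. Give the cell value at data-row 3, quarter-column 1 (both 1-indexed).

437

With rows sorted ascending by region, row 3 is region=Pacific. quarter columns in first-appearance order: q4_2022, q1_2022, q3_2022, q2_2022; column 1 is q4_2022.
Long rows with region=Pacific, quarter=q4_2022: max(135, 437) = 437.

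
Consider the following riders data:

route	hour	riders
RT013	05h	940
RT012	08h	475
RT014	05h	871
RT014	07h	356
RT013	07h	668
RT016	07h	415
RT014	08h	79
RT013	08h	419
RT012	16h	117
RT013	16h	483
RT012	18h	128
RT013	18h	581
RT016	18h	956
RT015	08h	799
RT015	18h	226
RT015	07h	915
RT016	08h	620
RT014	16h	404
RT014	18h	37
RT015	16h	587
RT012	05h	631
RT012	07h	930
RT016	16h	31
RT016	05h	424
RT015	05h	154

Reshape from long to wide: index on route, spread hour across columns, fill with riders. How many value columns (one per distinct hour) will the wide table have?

5

5 distinct hour values: 05h, 07h, 08h, 16h, 18h.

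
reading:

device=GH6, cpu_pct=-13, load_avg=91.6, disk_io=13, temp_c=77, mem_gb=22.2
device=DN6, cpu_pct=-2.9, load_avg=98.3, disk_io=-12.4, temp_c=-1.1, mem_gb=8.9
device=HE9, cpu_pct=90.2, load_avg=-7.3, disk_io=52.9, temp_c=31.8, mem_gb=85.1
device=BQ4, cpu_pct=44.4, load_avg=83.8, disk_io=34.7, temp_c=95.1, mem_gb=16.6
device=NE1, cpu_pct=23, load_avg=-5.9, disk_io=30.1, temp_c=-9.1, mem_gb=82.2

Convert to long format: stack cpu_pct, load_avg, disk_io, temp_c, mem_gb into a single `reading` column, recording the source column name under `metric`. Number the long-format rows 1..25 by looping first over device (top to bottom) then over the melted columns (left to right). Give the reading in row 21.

25 rows total (5 × 5). Row 21: index ⌊(21-1)/5⌋ = 4 into device → NE1; (21-1) mod 5 = 0 into the melted columns → cpu_pct.
So row 21 is (NE1, cpu_pct, 23); reading = 23.

23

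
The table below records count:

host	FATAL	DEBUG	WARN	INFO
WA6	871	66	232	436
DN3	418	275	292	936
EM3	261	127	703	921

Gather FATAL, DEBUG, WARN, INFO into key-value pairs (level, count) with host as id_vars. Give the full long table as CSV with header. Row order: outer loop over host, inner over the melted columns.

host,level,count
WA6,FATAL,871
WA6,DEBUG,66
WA6,WARN,232
WA6,INFO,436
DN3,FATAL,418
DN3,DEBUG,275
DN3,WARN,292
DN3,INFO,936
EM3,FATAL,261
EM3,DEBUG,127
EM3,WARN,703
EM3,INFO,921

Each (host, column) pair becomes one row: 3 × 4 = 12 rows.
For example, (WA6, FATAL) → count=871.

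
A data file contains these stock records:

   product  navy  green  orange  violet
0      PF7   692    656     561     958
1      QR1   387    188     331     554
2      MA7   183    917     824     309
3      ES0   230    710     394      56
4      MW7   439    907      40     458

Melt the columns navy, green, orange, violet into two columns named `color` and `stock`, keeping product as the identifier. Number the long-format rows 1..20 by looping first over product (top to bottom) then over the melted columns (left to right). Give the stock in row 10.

20 rows total (5 × 4). Row 10: index ⌊(10-1)/4⌋ = 2 into product → MA7; (10-1) mod 4 = 1 into the melted columns → green.
So row 10 is (MA7, green, 917); stock = 917.

917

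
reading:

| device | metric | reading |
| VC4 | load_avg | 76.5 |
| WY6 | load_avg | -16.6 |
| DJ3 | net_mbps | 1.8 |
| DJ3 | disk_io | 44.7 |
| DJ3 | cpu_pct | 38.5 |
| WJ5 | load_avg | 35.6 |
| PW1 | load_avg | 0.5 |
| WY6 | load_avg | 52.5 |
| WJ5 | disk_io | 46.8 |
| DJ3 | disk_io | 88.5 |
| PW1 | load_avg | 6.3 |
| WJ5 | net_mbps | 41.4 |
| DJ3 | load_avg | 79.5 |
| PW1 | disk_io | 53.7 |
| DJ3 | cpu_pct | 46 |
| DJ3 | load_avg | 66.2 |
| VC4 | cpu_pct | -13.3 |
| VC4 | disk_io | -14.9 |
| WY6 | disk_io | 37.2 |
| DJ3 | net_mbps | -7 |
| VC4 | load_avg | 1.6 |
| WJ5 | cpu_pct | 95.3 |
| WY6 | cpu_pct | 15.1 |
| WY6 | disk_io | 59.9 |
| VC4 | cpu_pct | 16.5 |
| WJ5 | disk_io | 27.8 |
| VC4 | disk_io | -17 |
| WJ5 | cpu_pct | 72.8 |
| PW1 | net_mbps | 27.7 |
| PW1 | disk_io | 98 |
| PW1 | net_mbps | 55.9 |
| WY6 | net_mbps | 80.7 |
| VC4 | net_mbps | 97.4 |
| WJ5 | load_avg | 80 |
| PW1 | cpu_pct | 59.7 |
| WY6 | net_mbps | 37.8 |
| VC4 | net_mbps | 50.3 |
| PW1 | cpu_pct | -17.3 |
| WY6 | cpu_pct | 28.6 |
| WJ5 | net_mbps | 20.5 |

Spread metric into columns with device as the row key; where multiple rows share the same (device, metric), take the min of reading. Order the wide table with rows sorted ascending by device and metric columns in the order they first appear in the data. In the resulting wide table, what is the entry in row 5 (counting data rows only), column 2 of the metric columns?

With rows sorted ascending by device, row 5 is device=WY6. metric columns in first-appearance order: load_avg, net_mbps, disk_io, cpu_pct; column 2 is net_mbps.
Long rows with device=WY6, metric=net_mbps: min(80.7, 37.8) = 37.8.

37.8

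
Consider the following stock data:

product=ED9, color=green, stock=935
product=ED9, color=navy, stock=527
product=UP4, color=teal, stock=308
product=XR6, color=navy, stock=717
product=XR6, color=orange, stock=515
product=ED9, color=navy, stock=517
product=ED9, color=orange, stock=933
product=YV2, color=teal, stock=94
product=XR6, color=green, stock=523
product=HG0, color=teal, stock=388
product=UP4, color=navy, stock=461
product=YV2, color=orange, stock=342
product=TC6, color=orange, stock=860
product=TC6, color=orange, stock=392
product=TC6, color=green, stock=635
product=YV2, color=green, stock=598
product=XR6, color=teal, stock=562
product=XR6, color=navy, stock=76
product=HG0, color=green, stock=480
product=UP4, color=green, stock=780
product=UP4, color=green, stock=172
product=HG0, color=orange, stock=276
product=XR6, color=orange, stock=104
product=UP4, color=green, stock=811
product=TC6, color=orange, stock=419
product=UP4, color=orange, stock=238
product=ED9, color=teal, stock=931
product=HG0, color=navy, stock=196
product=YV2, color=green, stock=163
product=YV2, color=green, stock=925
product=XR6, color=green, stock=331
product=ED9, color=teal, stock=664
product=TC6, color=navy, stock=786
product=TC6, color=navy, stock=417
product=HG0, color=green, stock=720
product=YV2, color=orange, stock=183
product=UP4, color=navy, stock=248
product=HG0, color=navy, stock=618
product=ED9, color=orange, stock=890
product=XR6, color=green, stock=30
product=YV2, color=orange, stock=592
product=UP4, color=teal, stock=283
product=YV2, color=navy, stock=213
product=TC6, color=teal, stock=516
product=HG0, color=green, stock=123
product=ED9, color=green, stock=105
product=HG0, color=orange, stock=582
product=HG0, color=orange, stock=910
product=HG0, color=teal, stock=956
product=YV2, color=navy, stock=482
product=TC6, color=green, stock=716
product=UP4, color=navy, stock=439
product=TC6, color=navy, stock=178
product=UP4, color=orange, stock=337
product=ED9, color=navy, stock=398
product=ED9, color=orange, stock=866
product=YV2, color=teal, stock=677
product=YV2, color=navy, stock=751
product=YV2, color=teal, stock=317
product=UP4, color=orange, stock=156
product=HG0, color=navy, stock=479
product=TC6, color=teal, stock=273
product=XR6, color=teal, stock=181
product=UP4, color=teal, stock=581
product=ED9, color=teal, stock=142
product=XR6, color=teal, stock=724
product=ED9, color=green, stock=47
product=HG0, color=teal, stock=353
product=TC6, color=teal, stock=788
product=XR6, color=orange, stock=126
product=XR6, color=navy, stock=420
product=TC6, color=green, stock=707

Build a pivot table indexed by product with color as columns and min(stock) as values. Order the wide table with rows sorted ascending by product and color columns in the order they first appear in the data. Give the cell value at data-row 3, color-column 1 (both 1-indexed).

With rows sorted ascending by product, row 3 is product=TC6. color columns in first-appearance order: green, navy, teal, orange; column 1 is green.
Long rows with product=TC6, color=green: min(635, 716, 707) = 635.

635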